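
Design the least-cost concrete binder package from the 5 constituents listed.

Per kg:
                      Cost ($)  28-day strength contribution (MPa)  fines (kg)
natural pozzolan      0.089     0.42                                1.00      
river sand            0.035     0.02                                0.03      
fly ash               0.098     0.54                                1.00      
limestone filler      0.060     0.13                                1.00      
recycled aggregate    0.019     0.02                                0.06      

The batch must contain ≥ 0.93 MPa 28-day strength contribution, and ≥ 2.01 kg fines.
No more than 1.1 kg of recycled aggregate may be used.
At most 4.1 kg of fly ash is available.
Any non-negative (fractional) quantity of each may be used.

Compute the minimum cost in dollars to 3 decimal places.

Treat it as an LP. Let x1 = kg of natural pozzolan, x2 = kg of river sand, x3 = kg of fly ash, x4 = kg of limestone filler, x5 = kg of recycled aggregate.
Minimize 0.089x1 + 0.035x2 + 0.098x3 + 0.06x4 + 0.019x5 subject to:
  0.42x1 + 0.02x2 + 0.54x3 + 0.13x4 + 0.02x5 ≥ 0.93   (28-day strength contribution)
  1x1 + 0.03x2 + 1x3 + 1x4 + 0.06x5 ≥ 2.01   (fines)
  x5 ≤ 1.1
  x3 ≤ 4.1
  x1, x2, x3, x4, x5 ≥ 0.
The optimal basis is {fly ash, limestone filler}; natural pozzolan, river sand, recycled aggregate drop out. There the 28-day strength contribution and fines constraints are tight.
Solving gives x3 = 1.631, x4 = 0.379.
Hence cost = 0.098·1.631 + 0.06·0.379 = $0.18258.

$0.183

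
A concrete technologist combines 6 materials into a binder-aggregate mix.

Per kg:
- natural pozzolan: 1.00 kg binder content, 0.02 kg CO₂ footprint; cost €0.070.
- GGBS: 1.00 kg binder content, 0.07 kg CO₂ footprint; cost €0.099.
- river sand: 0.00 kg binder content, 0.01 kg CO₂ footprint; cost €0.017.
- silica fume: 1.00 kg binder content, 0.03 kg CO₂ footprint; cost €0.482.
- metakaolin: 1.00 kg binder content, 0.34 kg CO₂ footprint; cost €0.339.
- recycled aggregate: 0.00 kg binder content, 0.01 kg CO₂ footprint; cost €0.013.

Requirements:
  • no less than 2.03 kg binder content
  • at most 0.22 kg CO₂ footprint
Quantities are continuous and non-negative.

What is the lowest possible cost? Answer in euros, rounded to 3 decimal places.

€0.142

Let x1 = kg of natural pozzolan, x2 = kg of GGBS, x3 = kg of river sand, x4 = kg of silica fume, x5 = kg of metakaolin, x6 = kg of recycled aggregate.
Minimise 0.07x1 + 0.099x2 + 0.017x3 + 0.482x4 + 0.339x5 + 0.013x6 with:
  1x1 + 1x2 + 1x4 + 1x5 ≥ 2.03   (binder content)
  0.02x1 + 0.07x2 + 0.01x3 + 0.03x4 + 0.34x5 + 0.01x6 ≤ 0.22   (CO₂ footprint)
  x1, x2, x3, x4, x5, x6 ≥ 0.
The minimum-cost mix takes nothing from GGBS, river sand, silica fume, metakaolin, recycled aggregate — only natural pozzolan. There the binder content constraint is tight.
So natural pozzolan = 2.03 kg.
Hence cost = 0.07·2.03 = €0.14210.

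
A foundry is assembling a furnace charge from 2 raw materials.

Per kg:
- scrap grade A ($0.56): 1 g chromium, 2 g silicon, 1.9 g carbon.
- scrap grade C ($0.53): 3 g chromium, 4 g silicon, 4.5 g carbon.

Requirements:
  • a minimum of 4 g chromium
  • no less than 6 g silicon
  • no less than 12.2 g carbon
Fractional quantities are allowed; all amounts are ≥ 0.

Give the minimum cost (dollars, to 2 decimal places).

$1.44

Let x1 = kg of scrap grade A, x2 = kg of scrap grade C.
Minimize 0.56x1 + 0.53x2 s.t.:
  1x1 + 3x2 ≥ 4   (chromium)
  2x1 + 4x2 ≥ 6   (silicon)
  1.9x1 + 4.5x2 ≥ 12.2   (carbon)
  x1, x2 ≥ 0.
The optimal basis is {scrap grade C}; scrap grade A drops out. There the carbon constraint is tight.
So scrap grade C = 2.711 kg.
Hence cost = 0.53·2.711 = $1.4368.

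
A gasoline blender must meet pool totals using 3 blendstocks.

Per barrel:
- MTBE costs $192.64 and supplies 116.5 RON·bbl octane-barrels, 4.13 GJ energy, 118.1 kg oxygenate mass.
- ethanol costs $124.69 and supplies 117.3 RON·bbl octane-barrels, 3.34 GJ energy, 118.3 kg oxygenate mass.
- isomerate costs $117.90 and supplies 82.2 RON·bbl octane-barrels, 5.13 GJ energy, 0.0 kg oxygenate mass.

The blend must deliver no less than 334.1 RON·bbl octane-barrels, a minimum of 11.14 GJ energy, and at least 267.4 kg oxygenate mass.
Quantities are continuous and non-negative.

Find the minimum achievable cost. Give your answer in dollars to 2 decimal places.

Treat it as an LP. Let x1 = barrels of MTBE, x2 = barrels of ethanol, x3 = barrels of isomerate.
Minimise 192.64x1 + 124.69x2 + 117.9x3 with:
  116.5x1 + 117.3x2 + 82.2x3 ≥ 334.1   (octane-barrels)
  4.13x1 + 3.34x2 + 5.13x3 ≥ 11.14   (energy)
  118.1x1 + 118.3x2 ≥ 267.4   (oxygenate mass)
  x1, x2, x3 ≥ 0.
The optimal basis is {ethanol, isomerate}; MTBE drops out. There the octane-barrels and energy constraints are tight.
Solving gives x2 = 2.4396, x3 = 0.58321.
Total cost: 124.69·2.4396 + 117.9·0.58321 = 372.9542.

$372.95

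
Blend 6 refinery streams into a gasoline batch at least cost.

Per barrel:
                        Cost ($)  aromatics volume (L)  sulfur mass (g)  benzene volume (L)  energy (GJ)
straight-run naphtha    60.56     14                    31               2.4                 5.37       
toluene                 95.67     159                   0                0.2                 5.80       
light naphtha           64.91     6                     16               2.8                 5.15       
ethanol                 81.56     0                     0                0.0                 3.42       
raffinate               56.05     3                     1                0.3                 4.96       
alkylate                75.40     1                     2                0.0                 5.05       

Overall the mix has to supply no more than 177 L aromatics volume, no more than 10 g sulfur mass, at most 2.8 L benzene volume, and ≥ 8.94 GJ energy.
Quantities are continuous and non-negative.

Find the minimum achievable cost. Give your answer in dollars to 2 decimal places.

Set it up as a linear program. Let x1 = barrels of straight-run naphtha, x2 = barrels of toluene, x3 = barrels of light naphtha, x4 = barrels of ethanol, x5 = barrels of raffinate, x6 = barrels of alkylate.
min 60.56x1 + 95.67x2 + 64.91x3 + 81.56x4 + 56.05x5 + 75.4x6 s.t.:
  14x1 + 159x2 + 6x3 + 3x5 + 1x6 ≤ 177   (aromatics volume)
  31x1 + 16x3 + 1x5 + 2x6 ≤ 10   (sulfur mass)
  2.4x1 + 0.2x2 + 2.8x3 + 0.3x5 ≤ 2.8   (benzene volume)
  5.37x1 + 5.8x2 + 5.15x3 + 3.42x4 + 4.96x5 + 5.05x6 ≥ 8.94   (energy)
  x1, x2, x3, x4, x5, x6 ≥ 0.
The cheapest feasible vertex uses only straight-run naphtha, raffinate; toluene, light naphtha, ethanol, alkylate are not used. There the sulfur mass and energy constraints are tight.
Solving gives x1 = 0.27401, x5 = 1.5058.
Objective = 60.56·0.27401 + 56.05·1.5058 = 100.9941.

$100.99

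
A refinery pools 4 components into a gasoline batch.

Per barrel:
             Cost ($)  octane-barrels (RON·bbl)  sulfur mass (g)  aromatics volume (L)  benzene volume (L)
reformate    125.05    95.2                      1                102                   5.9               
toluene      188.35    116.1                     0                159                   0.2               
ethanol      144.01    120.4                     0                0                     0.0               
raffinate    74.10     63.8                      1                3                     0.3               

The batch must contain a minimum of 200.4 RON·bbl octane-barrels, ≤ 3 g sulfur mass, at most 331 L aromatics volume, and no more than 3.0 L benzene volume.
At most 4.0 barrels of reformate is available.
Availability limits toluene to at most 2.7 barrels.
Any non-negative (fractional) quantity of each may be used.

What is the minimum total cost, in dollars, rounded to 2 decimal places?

$233.06

Let x1 = barrels of reformate, x2 = barrels of toluene, x3 = barrels of ethanol, x4 = barrels of raffinate.
min 125.05x1 + 188.35x2 + 144.01x3 + 74.1x4 s.t.:
  95.2x1 + 116.1x2 + 120.4x3 + 63.8x4 ≥ 200.4   (octane-barrels)
  1x1 + 1x4 ≤ 3   (sulfur mass)
  102x1 + 159x2 + 3x4 ≤ 331   (aromatics volume)
  5.9x1 + 0.2x2 + 0.3x4 ≤ 3   (benzene volume)
  x1 ≤ 4
  x2 ≤ 2.7
  x1, x2, x3, x4 ≥ 0.
The minimum-cost mix takes nothing from reformate, toluene — only ethanol, raffinate. Binding constraints: octane-barrels and sulfur mass.
Solving gives x3 = 0.07475, x4 = 3.
Cost = 144.01·0.07475 + 74.1·3 = 233.0647.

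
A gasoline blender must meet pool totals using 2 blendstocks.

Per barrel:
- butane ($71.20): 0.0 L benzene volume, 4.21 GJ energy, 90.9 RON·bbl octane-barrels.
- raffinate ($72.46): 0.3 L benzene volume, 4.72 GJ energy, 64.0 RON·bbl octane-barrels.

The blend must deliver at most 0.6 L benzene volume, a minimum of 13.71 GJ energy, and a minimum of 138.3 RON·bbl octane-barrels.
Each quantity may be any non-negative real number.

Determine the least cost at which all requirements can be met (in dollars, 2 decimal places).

Treat it as an LP. Let x1 = barrels of butane, x2 = barrels of raffinate.
Minimise 71.2x1 + 72.46x2 subject to:
  0.3x2 ≤ 0.6   (benzene volume)
  4.21x1 + 4.72x2 ≥ 13.71   (energy)
  90.9x1 + 64x2 ≥ 138.3   (octane-barrels)
  x1, x2 ≥ 0.
Both inputs are positive at the optimum. The benzene volume and energy requirements are met with equality.
So butane = 1.01425 barrels, raffinate = 2 barrels.
Hence cost = 71.2·1.01425 + 72.46·2 = $217.1346.

$217.13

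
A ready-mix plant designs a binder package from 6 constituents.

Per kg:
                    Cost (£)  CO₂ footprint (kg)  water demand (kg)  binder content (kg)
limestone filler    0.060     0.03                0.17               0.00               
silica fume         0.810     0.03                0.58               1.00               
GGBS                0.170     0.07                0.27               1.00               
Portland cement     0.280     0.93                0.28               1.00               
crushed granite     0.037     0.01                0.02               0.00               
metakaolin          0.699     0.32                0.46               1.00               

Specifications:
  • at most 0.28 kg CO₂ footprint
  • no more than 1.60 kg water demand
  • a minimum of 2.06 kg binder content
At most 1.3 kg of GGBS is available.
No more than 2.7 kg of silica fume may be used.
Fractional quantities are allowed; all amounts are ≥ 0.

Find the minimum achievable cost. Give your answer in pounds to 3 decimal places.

£0.739

Set it up as a linear program. Let x1 = kg of limestone filler, x2 = kg of silica fume, x3 = kg of GGBS, x4 = kg of Portland cement, x5 = kg of crushed granite, x6 = kg of metakaolin.
min 0.06x1 + 0.81x2 + 0.17x3 + 0.28x4 + 0.037x5 + 0.699x6 with:
  0.03x1 + 0.03x2 + 0.07x3 + 0.93x4 + 0.01x5 + 0.32x6 ≤ 0.28   (CO₂ footprint)
  0.17x1 + 0.58x2 + 0.27x3 + 0.28x4 + 0.02x5 + 0.46x6 ≤ 1.6   (water demand)
  1x2 + 1x3 + 1x4 + 1x6 ≥ 2.06   (binder content)
  x3 ≤ 1.3
  x2 ≤ 2.7
  x1, x2, x3, x4, x5, x6 ≥ 0.
At the optimum only silica fume, GGBS, Portland cement are positive (limestone filler, crushed granite, metakaolin = 0). The CO₂ footprint, binder content, the GGBS cap requirements are met with equality.
So silica fume = 0.5753 kg, GGBS = 1.3 kg, Portland cement = 0.1847 kg.
Total cost: 0.81·0.5753 + 0.17·1.3 + 0.28·0.1847 = 0.73871.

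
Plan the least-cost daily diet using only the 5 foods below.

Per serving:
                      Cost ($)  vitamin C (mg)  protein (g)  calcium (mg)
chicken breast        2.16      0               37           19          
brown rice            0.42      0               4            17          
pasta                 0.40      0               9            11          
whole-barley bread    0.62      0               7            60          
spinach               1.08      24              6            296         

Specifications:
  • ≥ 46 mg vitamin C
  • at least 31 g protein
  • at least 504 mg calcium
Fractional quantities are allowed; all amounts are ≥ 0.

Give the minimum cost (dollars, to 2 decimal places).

$2.94

Set it up as a linear program. Let x1 = servings of chicken breast, x2 = servings of brown rice, x3 = servings of pasta, x4 = servings of whole-barley bread, x5 = servings of spinach.
min 2.16x1 + 0.42x2 + 0.4x3 + 0.62x4 + 1.08x5 subject to:
  24x5 ≥ 46   (vitamin C)
  37x1 + 4x2 + 9x3 + 7x4 + 6x5 ≥ 31   (protein)
  19x1 + 17x2 + 11x3 + 60x4 + 296x5 ≥ 504   (calcium)
  x1, x2, x3, x4, x5 ≥ 0.
The minimum-cost mix takes nothing from chicken breast, brown rice, whole-barley bread — only pasta, spinach. Binding constraints: vitamin C and protein.
Solving gives x3 = 2.167, x5 = 1.917.
Hence cost = 0.4·2.167 + 1.08·1.917 = $2.9372.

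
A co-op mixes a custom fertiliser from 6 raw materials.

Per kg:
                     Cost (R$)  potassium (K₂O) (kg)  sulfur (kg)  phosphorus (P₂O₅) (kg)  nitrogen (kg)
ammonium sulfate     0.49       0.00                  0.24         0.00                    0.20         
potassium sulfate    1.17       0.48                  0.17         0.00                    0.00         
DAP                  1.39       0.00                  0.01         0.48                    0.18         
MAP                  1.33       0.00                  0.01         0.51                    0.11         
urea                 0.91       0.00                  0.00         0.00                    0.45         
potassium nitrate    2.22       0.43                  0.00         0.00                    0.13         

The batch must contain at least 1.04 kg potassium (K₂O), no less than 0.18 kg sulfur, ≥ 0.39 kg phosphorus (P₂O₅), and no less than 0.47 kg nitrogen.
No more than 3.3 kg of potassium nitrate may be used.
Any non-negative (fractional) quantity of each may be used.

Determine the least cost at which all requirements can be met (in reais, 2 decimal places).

R$4.32

Let x1 = kg of ammonium sulfate, x2 = kg of potassium sulfate, x3 = kg of DAP, x4 = kg of MAP, x5 = kg of urea, x6 = kg of potassium nitrate.
min 0.49x1 + 1.17x2 + 1.39x3 + 1.33x4 + 0.91x5 + 2.22x6 with:
  0.48x2 + 0.43x6 ≥ 1.04   (potassium (K₂O))
  0.24x1 + 0.17x2 + 0.01x3 + 0.01x4 ≥ 0.18   (sulfur)
  0.48x3 + 0.51x4 ≥ 0.39   (phosphorus (P₂O₅))
  0.2x1 + 0.18x3 + 0.11x4 + 0.45x5 + 0.13x6 ≥ 0.47   (nitrogen)
  x6 ≤ 3.3
  x1, x2, x3, x4, x5, x6 ≥ 0.
The cheapest feasible vertex uses only potassium sulfate, DAP, urea; ammonium sulfate, MAP, potassium nitrate are not used. Binding constraints: potassium (K₂O), phosphorus (P₂O₅), nitrogen.
So potassium sulfate = 2.167 kg, DAP = 0.8125 kg, urea = 0.7194 kg.
Total cost: 1.17·2.167 + 1.39·0.8125 + 0.91·0.7194 = 4.3194.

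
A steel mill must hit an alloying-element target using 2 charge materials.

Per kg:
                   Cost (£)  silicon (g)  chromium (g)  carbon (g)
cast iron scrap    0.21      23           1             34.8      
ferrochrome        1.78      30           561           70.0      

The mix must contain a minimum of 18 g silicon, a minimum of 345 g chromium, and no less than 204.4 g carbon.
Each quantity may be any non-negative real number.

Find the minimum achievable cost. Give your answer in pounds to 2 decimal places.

Let x1 = kg of cast iron scrap, x2 = kg of ferrochrome.
min 0.21x1 + 1.78x2 with:
  23x1 + 30x2 ≥ 18   (silicon)
  1x1 + 561x2 ≥ 345   (chromium)
  34.8x1 + 70x2 ≥ 204.4   (carbon)
  x1, x2 ≥ 0.
Both inputs are positive at the optimum. Binding constraints: chromium and carbon.
Solving gives x1 = 4.653, x2 = 0.6067.
Hence cost = 0.21·4.653 + 1.78·0.6067 = £2.0571.

£2.06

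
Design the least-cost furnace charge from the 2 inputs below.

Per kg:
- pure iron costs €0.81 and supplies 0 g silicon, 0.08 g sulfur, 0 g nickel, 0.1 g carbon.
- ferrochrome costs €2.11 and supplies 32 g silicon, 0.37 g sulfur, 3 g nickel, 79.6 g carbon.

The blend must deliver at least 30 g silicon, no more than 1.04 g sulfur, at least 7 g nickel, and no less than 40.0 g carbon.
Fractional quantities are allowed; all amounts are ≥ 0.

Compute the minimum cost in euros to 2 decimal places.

€4.92

Let x1 = kg of pure iron, x2 = kg of ferrochrome.
min 0.81x1 + 2.11x2 s.t.:
  32x2 ≥ 30   (silicon)
  0.08x1 + 0.37x2 ≤ 1.04   (sulfur)
  3x2 ≥ 7   (nickel)
  0.1x1 + 79.6x2 ≥ 40   (carbon)
  x1, x2 ≥ 0.
At the optimum only ferrochrome is positive (pure iron = 0). The nickel requirement is met with equality.
Solving gives x2 = 2.333.
Total cost: 2.11·2.333 = 4.9226.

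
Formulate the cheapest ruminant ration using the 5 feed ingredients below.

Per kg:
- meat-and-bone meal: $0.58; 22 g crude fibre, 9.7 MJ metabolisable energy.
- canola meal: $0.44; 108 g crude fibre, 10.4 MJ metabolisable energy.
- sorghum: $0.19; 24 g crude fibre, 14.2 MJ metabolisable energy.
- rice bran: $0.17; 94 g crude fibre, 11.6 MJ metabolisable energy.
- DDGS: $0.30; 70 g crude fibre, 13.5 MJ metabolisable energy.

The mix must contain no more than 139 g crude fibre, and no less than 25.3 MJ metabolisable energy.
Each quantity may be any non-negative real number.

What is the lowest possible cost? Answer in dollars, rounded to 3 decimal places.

This is a linear program. Let x1 = kg of meat-and-bone meal, x2 = kg of canola meal, x3 = kg of sorghum, x4 = kg of rice bran, x5 = kg of DDGS.
Minimise 0.58x1 + 0.44x2 + 0.19x3 + 0.17x4 + 0.3x5 subject to:
  22x1 + 108x2 + 24x3 + 94x4 + 70x5 ≤ 139   (crude fibre)
  9.7x1 + 10.4x2 + 14.2x3 + 11.6x4 + 13.5x5 ≥ 25.3   (metabolisable energy)
  x1, x2, x3, x4, x5 ≥ 0.
The cheapest feasible vertex uses only sorghum; meat-and-bone meal, canola meal, rice bran, DDGS are not used. The metabolisable energy requirement is met with equality.
Optimal quantities: sorghum = 1.782 kg.
Objective = 0.19·1.782 = 0.33858.

$0.339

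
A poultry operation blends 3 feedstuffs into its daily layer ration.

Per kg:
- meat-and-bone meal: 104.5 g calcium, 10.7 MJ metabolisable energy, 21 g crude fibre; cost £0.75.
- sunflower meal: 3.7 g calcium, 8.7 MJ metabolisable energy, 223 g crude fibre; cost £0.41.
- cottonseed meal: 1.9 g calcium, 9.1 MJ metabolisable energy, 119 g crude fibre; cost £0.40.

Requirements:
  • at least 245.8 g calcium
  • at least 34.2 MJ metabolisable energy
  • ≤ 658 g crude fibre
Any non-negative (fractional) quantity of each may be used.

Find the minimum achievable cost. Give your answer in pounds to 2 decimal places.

Let x1 = kg of meat-and-bone meal, x2 = kg of sunflower meal, x3 = kg of cottonseed meal.
Minimize 0.75x1 + 0.41x2 + 0.4x3 with:
  104.5x1 + 3.7x2 + 1.9x3 ≥ 245.8   (calcium)
  10.7x1 + 8.7x2 + 9.1x3 ≥ 34.2   (metabolisable energy)
  21x1 + 223x2 + 119x3 ≤ 658   (crude fibre)
  x1, x2, x3 ≥ 0.
The minimum-cost mix takes nothing from sunflower meal — only meat-and-bone meal, cottonseed meal. The calcium and metabolisable energy requirements are met with equality.
Solving gives x1 = 2.334, x3 = 1.014.
Cost = 0.75·2.334 + 0.4·1.014 = 2.1561.

£2.16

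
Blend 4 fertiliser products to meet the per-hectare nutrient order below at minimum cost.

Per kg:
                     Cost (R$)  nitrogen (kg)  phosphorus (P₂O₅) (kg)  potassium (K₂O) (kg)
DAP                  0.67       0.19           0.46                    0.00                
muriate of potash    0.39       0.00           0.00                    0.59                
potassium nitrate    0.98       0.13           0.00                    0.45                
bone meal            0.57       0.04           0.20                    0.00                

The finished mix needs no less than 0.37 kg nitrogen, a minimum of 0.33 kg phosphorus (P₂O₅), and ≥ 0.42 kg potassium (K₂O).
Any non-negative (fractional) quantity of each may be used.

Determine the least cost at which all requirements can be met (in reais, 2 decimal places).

This is a linear program. Let x1 = kg of DAP, x2 = kg of muriate of potash, x3 = kg of potassium nitrate, x4 = kg of bone meal.
Minimise 0.67x1 + 0.39x2 + 0.98x3 + 0.57x4 s.t.:
  0.19x1 + 0.13x3 + 0.04x4 ≥ 0.37   (nitrogen)
  0.46x1 + 0.2x4 ≥ 0.33   (phosphorus (P₂O₅))
  0.59x2 + 0.45x3 ≥ 0.42   (potassium (K₂O))
  x1, x2, x3, x4 ≥ 0.
The optimal basis is {DAP, muriate of potash}; potassium nitrate, bone meal drop out. There the nitrogen and potassium (K₂O) constraints are tight.
That vertex is x1 = 1.947, x2 = 0.7119.
Objective = 0.67·1.947 + 0.39·0.7119 = 1.5821.

R$1.58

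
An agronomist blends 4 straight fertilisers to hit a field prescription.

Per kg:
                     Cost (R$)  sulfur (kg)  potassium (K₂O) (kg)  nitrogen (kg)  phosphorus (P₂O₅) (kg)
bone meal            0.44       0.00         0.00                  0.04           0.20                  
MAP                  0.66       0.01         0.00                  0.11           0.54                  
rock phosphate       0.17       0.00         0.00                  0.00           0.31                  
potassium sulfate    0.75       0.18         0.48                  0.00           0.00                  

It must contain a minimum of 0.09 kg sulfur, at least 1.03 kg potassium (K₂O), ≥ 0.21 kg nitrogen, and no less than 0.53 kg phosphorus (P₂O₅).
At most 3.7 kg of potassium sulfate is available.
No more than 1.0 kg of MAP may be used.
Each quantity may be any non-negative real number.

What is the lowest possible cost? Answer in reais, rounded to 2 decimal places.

R$3.37

Let x1 = kg of bone meal, x2 = kg of MAP, x3 = kg of rock phosphate, x4 = kg of potassium sulfate.
Minimize 0.44x1 + 0.66x2 + 0.17x3 + 0.75x4 subject to:
  0.01x2 + 0.18x4 ≥ 0.09   (sulfur)
  0.48x4 ≥ 1.03   (potassium (K₂O))
  0.04x1 + 0.11x2 ≥ 0.21   (nitrogen)
  0.2x1 + 0.54x2 + 0.31x3 ≥ 0.53   (phosphorus (P₂O₅))
  x4 ≤ 3.7
  x2 ≤ 1
  x1, x2, x3, x4 ≥ 0.
The cheapest feasible vertex uses only bone meal, MAP, potassium sulfate; rock phosphate is not used. There the potassium (K₂O), nitrogen, the MAP cap constraints are tight.
So bone meal = 2.5 kg, MAP = 1 kg, potassium sulfate = 2.146 kg.
Hence cost = 0.44·2.5 + 0.66·1 + 0.75·2.146 = R$3.3695.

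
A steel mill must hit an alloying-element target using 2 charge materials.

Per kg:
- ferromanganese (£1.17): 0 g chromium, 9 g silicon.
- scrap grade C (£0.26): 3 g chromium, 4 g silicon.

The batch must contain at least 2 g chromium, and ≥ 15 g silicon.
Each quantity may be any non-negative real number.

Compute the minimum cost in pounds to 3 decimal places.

£0.975

Set it up as a linear program. Let x1 = kg of ferromanganese, x2 = kg of scrap grade C.
Minimise 1.17x1 + 0.26x2 with:
  3x2 ≥ 2   (chromium)
  9x1 + 4x2 ≥ 15   (silicon)
  x1, x2 ≥ 0.
The cheapest feasible vertex uses only scrap grade C; ferromanganese is not used. Binding constraint: silicon.
Optimal quantities: scrap grade C = 3.75 kg.
Hence cost = 0.26·3.75 = £0.97500.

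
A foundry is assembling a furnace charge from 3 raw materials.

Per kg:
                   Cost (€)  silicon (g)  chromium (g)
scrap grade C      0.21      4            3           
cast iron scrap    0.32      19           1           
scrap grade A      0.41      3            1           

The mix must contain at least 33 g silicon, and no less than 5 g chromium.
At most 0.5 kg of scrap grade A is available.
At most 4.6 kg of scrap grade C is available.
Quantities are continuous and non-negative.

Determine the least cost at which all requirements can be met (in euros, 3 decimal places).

€0.723

This is a linear program. Let x1 = kg of scrap grade C, x2 = kg of cast iron scrap, x3 = kg of scrap grade A.
min 0.21x1 + 0.32x2 + 0.41x3 with:
  4x1 + 19x2 + 3x3 ≥ 33   (silicon)
  3x1 + 1x2 + 1x3 ≥ 5   (chromium)
  x3 ≤ 0.5
  x1 ≤ 4.6
  x1, x2, x3 ≥ 0.
At the optimum only scrap grade C, cast iron scrap are positive (scrap grade A = 0). Binding constraints: silicon and chromium.
That vertex is x1 = 1.17, x2 = 1.491.
Cost = 0.21·1.17 + 0.32·1.491 = 0.72282.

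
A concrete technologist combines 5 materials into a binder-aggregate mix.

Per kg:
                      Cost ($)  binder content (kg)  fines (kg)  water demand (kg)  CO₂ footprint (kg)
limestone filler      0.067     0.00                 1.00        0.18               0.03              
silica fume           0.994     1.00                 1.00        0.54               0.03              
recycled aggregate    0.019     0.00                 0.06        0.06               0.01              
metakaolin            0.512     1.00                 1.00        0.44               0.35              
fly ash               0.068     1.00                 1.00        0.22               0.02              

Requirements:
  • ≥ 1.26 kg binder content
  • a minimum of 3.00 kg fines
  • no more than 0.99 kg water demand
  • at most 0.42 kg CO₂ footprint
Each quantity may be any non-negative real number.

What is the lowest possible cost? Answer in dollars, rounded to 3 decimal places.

Treat it as an LP. Let x1 = kg of limestone filler, x2 = kg of silica fume, x3 = kg of recycled aggregate, x4 = kg of metakaolin, x5 = kg of fly ash.
min 0.067x1 + 0.994x2 + 0.019x3 + 0.512x4 + 0.068x5 subject to:
  1x2 + 1x4 + 1x5 ≥ 1.26   (binder content)
  1x1 + 1x2 + 0.06x3 + 1x4 + 1x5 ≥ 3   (fines)
  0.18x1 + 0.54x2 + 0.06x3 + 0.44x4 + 0.22x5 ≤ 0.99   (water demand)
  0.03x1 + 0.03x2 + 0.01x3 + 0.35x4 + 0.02x5 ≤ 0.42   (CO₂ footprint)
  x1, x2, x3, x4, x5 ≥ 0.
The minimum-cost mix takes nothing from silica fume, recycled aggregate, metakaolin — only limestone filler, fly ash. The binder content and fines requirements are met with equality.
So limestone filler = 1.74 kg, fly ash = 1.26 kg.
Cost = 0.067·1.74 + 0.068·1.26 = 0.20226.

$0.202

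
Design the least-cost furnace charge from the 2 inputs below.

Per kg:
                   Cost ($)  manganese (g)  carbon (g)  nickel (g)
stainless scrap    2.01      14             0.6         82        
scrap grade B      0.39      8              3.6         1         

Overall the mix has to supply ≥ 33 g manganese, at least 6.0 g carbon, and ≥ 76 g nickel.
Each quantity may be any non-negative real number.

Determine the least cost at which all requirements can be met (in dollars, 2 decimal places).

$2.80

Let x1 = kg of stainless scrap, x2 = kg of scrap grade B.
Minimise 2.01x1 + 0.39x2 subject to:
  14x1 + 8x2 ≥ 33   (manganese)
  0.6x1 + 3.6x2 ≥ 6   (carbon)
  82x1 + 1x2 ≥ 76   (nickel)
  x1, x2 ≥ 0.
Both inputs are positive at the optimum. The manganese and nickel requirements are met with equality.
So stainless scrap = 0.8956 kg, scrap grade B = 2.558 kg.
Total cost: 2.01·0.8956 + 0.39·2.558 = 2.7978.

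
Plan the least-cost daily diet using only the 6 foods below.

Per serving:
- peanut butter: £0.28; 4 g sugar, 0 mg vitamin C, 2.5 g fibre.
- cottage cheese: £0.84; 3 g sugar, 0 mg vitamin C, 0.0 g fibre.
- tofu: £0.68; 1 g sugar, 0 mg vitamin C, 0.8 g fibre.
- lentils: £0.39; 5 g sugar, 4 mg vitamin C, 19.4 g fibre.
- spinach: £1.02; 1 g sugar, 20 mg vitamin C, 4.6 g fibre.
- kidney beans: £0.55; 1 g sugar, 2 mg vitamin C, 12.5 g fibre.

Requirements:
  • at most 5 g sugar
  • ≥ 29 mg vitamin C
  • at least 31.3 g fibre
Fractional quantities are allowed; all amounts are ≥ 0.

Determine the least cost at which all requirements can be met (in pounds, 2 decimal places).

£2.14

Let x1 = servings of peanut butter, x2 = servings of cottage cheese, x3 = servings of tofu, x4 = servings of lentils, x5 = servings of spinach, x6 = servings of kidney beans.
Minimize 0.28x1 + 0.84x2 + 0.68x3 + 0.39x4 + 1.02x5 + 0.55x6 s.t.:
  4x1 + 3x2 + 1x3 + 5x4 + 1x5 + 1x6 ≤ 5   (sugar)
  4x4 + 20x5 + 2x6 ≥ 29   (vitamin C)
  2.5x1 + 0.8x3 + 19.4x4 + 4.6x5 + 12.5x6 ≥ 31.3   (fibre)
  x1, x2, x3, x4, x5, x6 ≥ 0.
The minimum-cost mix takes nothing from peanut butter, cottage cheese, tofu — only lentils, spinach, kidney beans. The sugar, vitamin C, fibre requirements are met with equality.
Solving gives x4 = 0.4999, x5 = 1.222, x6 = 1.278.
Total cost: 0.39·0.4999 + 1.02·1.222 + 0.55·1.278 = 2.1443.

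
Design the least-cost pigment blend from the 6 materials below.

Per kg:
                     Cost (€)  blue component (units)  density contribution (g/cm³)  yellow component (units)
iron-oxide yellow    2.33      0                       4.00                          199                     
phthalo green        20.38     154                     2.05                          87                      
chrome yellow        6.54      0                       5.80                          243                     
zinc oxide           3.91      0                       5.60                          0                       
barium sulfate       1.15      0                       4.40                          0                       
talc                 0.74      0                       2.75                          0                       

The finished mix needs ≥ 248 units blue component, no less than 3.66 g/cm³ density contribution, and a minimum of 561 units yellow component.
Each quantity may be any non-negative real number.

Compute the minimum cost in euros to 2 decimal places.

Set it up as a linear program. Let x1 = kg of iron-oxide yellow, x2 = kg of phthalo green, x3 = kg of chrome yellow, x4 = kg of zinc oxide, x5 = kg of barium sulfate, x6 = kg of talc.
min 2.33x1 + 20.38x2 + 6.54x3 + 3.91x4 + 1.15x5 + 0.74x6 subject to:
  154x2 ≥ 248   (blue component)
  4x1 + 2.05x2 + 5.8x3 + 5.6x4 + 4.4x5 + 2.75x6 ≥ 3.66   (density contribution)
  199x1 + 87x2 + 243x3 ≥ 561   (yellow component)
  x1, x2, x3, x4, x5, x6 ≥ 0.
The minimum-cost mix takes nothing from chrome yellow, zinc oxide, barium sulfate, talc — only iron-oxide yellow, phthalo green. There the blue component and yellow component constraints are tight.
So iron-oxide yellow = 2.1151 kg, phthalo green = 1.6104 kg.
Objective = 2.33·2.1151 + 20.38·1.6104 = 37.7481.

€37.75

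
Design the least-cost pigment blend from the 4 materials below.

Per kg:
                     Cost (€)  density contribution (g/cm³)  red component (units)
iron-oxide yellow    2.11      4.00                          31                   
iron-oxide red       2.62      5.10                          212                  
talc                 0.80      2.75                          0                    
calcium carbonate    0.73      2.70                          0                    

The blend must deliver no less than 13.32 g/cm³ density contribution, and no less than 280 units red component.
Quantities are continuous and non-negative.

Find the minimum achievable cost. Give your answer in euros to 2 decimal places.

€5.24

Let x1 = kg of iron-oxide yellow, x2 = kg of iron-oxide red, x3 = kg of talc, x4 = kg of calcium carbonate.
min 2.11x1 + 2.62x2 + 0.8x3 + 0.73x4 with:
  4x1 + 5.1x2 + 2.75x3 + 2.7x4 ≥ 13.32   (density contribution)
  31x1 + 212x2 ≥ 280   (red component)
  x1, x2, x3, x4 ≥ 0.
The cheapest feasible vertex uses only iron-oxide red, calcium carbonate; iron-oxide yellow, talc are not used. Binding constraints: density contribution and red component.
Optimal quantities: iron-oxide red = 1.321 kg, calcium carbonate = 2.439 kg.
Cost = 2.62·1.321 + 0.73·2.439 = 5.2415.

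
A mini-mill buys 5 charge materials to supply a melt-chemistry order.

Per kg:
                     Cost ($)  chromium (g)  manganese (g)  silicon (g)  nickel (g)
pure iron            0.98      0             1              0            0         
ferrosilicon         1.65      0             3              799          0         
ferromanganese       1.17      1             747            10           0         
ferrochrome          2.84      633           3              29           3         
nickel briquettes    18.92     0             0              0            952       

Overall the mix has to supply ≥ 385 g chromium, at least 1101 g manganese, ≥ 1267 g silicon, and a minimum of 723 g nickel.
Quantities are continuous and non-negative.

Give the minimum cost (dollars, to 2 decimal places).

Let x1 = kg of pure iron, x2 = kg of ferrosilicon, x3 = kg of ferromanganese, x4 = kg of ferrochrome, x5 = kg of nickel briquettes.
Minimise 0.98x1 + 1.65x2 + 1.17x3 + 2.84x4 + 18.92x5 with:
  1x3 + 633x4 ≥ 385   (chromium)
  1x1 + 3x2 + 747x3 + 3x4 ≥ 1101   (manganese)
  799x2 + 10x3 + 29x4 ≥ 1267   (silicon)
  3x4 + 952x5 ≥ 723   (nickel)
  x1, x2, x3, x4, x5 ≥ 0.
The cheapest feasible vertex uses only ferrosilicon, ferromanganese, ferrochrome, nickel briquettes; pure iron is not used. The chromium, manganese, silicon, nickel requirements are met with equality.
Solving gives x2 = 1.545, x3 = 1.465, x4 = 0.6059, x5 = 0.7575.
Objective = 1.65·1.545 + 1.17·1.465 + 2.84·0.6059 + 18.92·0.7575 = 20.3160.

$20.32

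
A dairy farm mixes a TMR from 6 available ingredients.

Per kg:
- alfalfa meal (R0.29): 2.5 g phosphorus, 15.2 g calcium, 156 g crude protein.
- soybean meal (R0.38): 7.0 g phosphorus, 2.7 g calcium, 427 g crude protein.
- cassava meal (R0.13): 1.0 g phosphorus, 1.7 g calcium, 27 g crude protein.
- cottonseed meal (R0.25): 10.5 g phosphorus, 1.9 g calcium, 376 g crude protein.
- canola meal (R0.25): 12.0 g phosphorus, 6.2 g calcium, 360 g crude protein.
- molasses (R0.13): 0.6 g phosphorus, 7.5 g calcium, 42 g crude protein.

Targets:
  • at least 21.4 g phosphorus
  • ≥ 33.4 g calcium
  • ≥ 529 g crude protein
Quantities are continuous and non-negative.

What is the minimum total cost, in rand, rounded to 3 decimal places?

Let x1 = kg of alfalfa meal, x2 = kg of soybean meal, x3 = kg of cassava meal, x4 = kg of cottonseed meal, x5 = kg of canola meal, x6 = kg of molasses.
Minimize 0.29x1 + 0.38x2 + 0.13x3 + 0.25x4 + 0.25x5 + 0.13x6 s.t.:
  2.5x1 + 7x2 + 1x3 + 10.5x4 + 12x5 + 0.6x6 ≥ 21.4   (phosphorus)
  15.2x1 + 2.7x2 + 1.7x3 + 1.9x4 + 6.2x5 + 7.5x6 ≥ 33.4   (calcium)
  156x1 + 427x2 + 27x3 + 376x4 + 360x5 + 42x6 ≥ 529   (crude protein)
  x1, x2, x3, x4, x5, x6 ≥ 0.
The minimum-cost mix takes nothing from alfalfa meal, soybean meal, cassava meal, cottonseed meal — only canola meal, molasses. Binding constraints: phosphorus and calcium.
Optimal quantities: canola meal = 1.628 kg, molasses = 3.108 kg.
Objective = 0.25·1.628 + 0.13·3.108 = 0.81104.

R0.811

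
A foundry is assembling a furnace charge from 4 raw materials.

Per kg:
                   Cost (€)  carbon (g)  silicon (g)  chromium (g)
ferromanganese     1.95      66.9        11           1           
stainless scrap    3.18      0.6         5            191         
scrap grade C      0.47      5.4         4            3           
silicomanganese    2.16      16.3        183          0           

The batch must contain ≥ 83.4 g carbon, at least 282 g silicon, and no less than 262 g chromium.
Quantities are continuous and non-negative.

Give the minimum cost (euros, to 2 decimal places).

€9.20

Set it up as a linear program. Let x1 = kg of ferromanganese, x2 = kg of stainless scrap, x3 = kg of scrap grade C, x4 = kg of silicomanganese.
min 1.95x1 + 3.18x2 + 0.47x3 + 2.16x4 with:
  66.9x1 + 0.6x2 + 5.4x3 + 16.3x4 ≥ 83.4   (carbon)
  11x1 + 5x2 + 4x3 + 183x4 ≥ 282   (silicon)
  1x1 + 191x2 + 3x3 ≥ 262   (chromium)
  x1, x2, x3, x4 ≥ 0.
The cheapest feasible vertex uses only ferromanganese, stainless scrap, silicomanganese; scrap grade C is not used. Binding constraints: carbon, silicon, chromium.
Solving gives x1 = 0.8809, x2 = 1.367, x4 = 1.451.
Total cost: 1.95·0.8809 + 3.18·1.367 + 2.16·1.451 = 9.1990.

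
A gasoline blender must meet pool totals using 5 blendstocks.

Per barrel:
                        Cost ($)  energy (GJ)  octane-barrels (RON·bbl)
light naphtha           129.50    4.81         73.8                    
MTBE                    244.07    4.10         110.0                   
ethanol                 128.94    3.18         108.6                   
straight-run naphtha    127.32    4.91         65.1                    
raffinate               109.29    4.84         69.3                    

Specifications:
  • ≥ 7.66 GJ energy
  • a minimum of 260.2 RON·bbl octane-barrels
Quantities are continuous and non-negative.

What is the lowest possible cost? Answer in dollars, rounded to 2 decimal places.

$309.33

Treat it as an LP. Let x1 = barrels of light naphtha, x2 = barrels of MTBE, x3 = barrels of ethanol, x4 = barrels of straight-run naphtha, x5 = barrels of raffinate.
Minimize 129.5x1 + 244.07x2 + 128.94x3 + 127.32x4 + 109.29x5 subject to:
  4.81x1 + 4.1x2 + 3.18x3 + 4.91x4 + 4.84x5 ≥ 7.66   (energy)
  73.8x1 + 110x2 + 108.6x3 + 65.1x4 + 69.3x5 ≥ 260.2   (octane-barrels)
  x1, x2, x3, x4, x5 ≥ 0.
The cheapest feasible vertex uses only ethanol, raffinate; light naphtha, MTBE, straight-run naphtha are not used. There the energy and octane-barrels constraints are tight.
Solving gives x3 = 2.3867, x5 = 0.014545.
Total cost: 128.94·2.3867 + 109.29·0.014545 = 309.3307.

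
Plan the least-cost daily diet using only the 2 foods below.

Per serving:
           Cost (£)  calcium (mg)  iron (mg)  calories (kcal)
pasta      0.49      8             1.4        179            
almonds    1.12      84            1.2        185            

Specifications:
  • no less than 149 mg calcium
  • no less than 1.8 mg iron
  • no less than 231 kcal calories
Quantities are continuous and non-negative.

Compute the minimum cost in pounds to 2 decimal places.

Let x1 = servings of pasta, x2 = servings of almonds.
Minimize 0.49x1 + 1.12x2 with:
  8x1 + 84x2 ≥ 149   (calcium)
  1.4x1 + 1.2x2 ≥ 1.8   (iron)
  179x1 + 185x2 ≥ 231   (calories)
  x1, x2 ≥ 0.
The minimum-cost mix takes nothing from pasta — only almonds. There the calcium constraint is tight.
Solving gives x2 = 1.774.
Objective = 1.12·1.774 = 1.9869.

£1.99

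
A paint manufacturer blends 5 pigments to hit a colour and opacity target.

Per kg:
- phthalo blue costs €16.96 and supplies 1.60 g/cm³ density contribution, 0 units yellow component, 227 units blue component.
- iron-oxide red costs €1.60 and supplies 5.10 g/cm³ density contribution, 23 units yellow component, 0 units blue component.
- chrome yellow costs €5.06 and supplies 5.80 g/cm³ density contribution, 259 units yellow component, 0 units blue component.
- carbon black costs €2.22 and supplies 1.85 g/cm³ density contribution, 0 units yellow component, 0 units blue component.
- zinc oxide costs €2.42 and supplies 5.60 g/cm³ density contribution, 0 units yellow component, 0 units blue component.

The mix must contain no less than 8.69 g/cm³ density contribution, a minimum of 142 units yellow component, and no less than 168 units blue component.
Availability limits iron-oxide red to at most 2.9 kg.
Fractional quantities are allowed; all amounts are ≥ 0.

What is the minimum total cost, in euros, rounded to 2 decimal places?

Let x1 = kg of phthalo blue, x2 = kg of iron-oxide red, x3 = kg of chrome yellow, x4 = kg of carbon black, x5 = kg of zinc oxide.
Minimize 16.96x1 + 1.6x2 + 5.06x3 + 2.22x4 + 2.42x5 with:
  1.6x1 + 5.1x2 + 5.8x3 + 1.85x4 + 5.6x5 ≥ 8.69   (density contribution)
  23x2 + 259x3 ≥ 142   (yellow component)
  227x1 ≥ 168   (blue component)
  x2 ≤ 2.9
  x1, x2, x3, x4, x5 ≥ 0.
The minimum-cost mix takes nothing from carbon black, zinc oxide — only phthalo blue, iron-oxide red, chrome yellow. The density contribution, yellow component, blue component requirements are met with equality.
Optimal quantities: phthalo blue = 0.7401 kg, iron-oxide red = 0.9435 kg, chrome yellow = 0.4645 kg.
Hence cost = 16.96·0.7401 + 1.6·0.9435 + 5.06·0.4645 = €16.4121.

€16.41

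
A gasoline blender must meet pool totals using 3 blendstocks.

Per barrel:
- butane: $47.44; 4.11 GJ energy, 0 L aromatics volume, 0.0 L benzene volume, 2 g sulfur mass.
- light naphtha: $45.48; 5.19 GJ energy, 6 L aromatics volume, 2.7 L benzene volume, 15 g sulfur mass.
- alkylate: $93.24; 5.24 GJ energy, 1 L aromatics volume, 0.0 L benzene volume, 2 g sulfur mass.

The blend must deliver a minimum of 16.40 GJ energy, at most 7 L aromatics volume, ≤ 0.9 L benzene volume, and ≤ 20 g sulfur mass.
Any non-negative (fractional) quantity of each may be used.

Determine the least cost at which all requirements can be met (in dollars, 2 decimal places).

$184.49

Let x1 = barrels of butane, x2 = barrels of light naphtha, x3 = barrels of alkylate.
min 47.44x1 + 45.48x2 + 93.24x3 with:
  4.11x1 + 5.19x2 + 5.24x3 ≥ 16.4   (energy)
  6x2 + 1x3 ≤ 7   (aromatics volume)
  2.7x2 ≤ 0.9   (benzene volume)
  2x1 + 15x2 + 2x3 ≤ 20   (sulfur mass)
  x1, x2, x3 ≥ 0.
The cheapest feasible vertex uses only butane, light naphtha; alkylate is not used. The energy and benzene volume requirements are met with equality.
So butane = 3.5693 barrels, light naphtha = 0.33333 barrels.
Objective = 47.44·3.5693 + 45.48·0.33333 = 184.4874.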